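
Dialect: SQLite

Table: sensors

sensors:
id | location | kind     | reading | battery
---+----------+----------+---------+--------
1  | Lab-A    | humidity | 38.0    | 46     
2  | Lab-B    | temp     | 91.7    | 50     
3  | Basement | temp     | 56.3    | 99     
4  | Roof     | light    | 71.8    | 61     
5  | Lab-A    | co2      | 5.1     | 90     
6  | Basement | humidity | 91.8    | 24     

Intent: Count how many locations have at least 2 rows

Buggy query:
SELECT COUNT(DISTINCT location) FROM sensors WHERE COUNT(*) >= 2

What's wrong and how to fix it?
Bug: COUNT(*) cannot appear in WHERE; the per-group count doesn't exist yet

Fix: Use a subquery that GROUPs and filters with HAVING, then count its rows

Corrected query:
SELECT COUNT(*) FROM (SELECT location FROM sensors GROUP BY location HAVING COUNT(*) >= 2)

Result:
COUNT(*)
--------
2       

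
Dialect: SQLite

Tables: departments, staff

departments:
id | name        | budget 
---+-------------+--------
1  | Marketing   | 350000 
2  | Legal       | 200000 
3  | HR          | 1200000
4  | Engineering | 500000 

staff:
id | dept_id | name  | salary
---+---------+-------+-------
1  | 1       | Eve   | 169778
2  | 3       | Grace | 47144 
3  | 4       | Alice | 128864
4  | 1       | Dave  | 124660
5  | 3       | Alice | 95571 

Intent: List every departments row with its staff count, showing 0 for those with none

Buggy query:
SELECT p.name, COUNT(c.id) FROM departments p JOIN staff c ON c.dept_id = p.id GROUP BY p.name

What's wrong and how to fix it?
Bug: An inner join excludes parents with zero children

Fix: Switch to LEFT JOIN to retain unmatched parent rows

Corrected query:
SELECT p.name, COUNT(c.id) FROM departments p LEFT JOIN staff c ON c.dept_id = p.id GROUP BY p.name

Result:
name        | COUNT(c.id)
------------+------------
Engineering | 1          
HR          | 2          
Legal       | 0          
Marketing   | 2          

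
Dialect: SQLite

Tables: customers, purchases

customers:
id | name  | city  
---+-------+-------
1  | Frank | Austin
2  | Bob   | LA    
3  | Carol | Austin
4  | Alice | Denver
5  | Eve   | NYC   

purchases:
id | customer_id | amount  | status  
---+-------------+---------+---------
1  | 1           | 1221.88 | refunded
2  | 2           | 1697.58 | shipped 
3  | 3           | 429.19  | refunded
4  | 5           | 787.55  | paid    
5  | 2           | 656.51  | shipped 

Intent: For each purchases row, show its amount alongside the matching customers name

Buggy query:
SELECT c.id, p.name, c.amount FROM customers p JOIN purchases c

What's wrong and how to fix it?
Bug: JOIN with no ON clause produces a cartesian product; every purchases row pairs with every customers row

Fix: Add ON c.customer_id = p.id to the JOIN

Corrected query:
SELECT c.id, p.name, c.amount FROM customers p JOIN purchases c ON c.customer_id = p.id

Result:
id | name  | amount 
---+-------+--------
1  | Frank | 1221.88
2  | Bob   | 1697.58
3  | Carol | 429.19 
4  | Eve   | 787.55 
5  | Bob   | 656.51 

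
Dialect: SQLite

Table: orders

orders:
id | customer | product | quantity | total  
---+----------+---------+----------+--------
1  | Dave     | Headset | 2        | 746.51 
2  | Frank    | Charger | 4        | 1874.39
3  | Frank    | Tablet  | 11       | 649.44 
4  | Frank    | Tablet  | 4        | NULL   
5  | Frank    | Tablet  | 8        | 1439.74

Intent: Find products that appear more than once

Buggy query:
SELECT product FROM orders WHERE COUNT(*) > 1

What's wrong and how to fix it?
Bug: COUNT(*) is an aggregate and cannot be used in WHERE

Fix: Group first, then use HAVING for the count condition

Corrected query:
SELECT product FROM orders GROUP BY product HAVING COUNT(*) > 1

Result:
product
-------
Tablet 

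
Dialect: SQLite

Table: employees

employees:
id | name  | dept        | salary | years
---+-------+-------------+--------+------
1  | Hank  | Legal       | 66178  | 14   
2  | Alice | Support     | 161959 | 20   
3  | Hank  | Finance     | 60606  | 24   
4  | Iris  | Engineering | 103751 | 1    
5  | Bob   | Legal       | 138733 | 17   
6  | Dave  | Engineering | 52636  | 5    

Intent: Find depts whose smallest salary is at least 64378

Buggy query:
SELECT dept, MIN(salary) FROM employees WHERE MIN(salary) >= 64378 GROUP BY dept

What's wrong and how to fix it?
Bug: MIN() in WHERE is a misuse of aggregate

Fix: Use HAVING for the per-group MIN condition

Corrected query:
SELECT dept, MIN(salary) FROM employees GROUP BY dept HAVING MIN(salary) >= 64378

Result:
dept    | MIN(salary)
--------+------------
Legal   | 66178      
Support | 161959     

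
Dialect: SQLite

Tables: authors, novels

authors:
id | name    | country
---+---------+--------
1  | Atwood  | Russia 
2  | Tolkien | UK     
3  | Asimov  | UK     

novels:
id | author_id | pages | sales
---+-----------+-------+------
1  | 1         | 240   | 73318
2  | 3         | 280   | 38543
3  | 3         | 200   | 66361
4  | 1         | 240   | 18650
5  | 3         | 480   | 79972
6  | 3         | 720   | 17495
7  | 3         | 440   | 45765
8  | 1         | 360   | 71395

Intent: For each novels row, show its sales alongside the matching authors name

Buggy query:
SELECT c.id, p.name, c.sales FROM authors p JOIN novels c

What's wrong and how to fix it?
Bug: Missing join condition: each novels row is matched to all authors rows instead of just its own

Fix: Add ON c.author_id = p.id to the JOIN

Corrected query:
SELECT c.id, p.name, c.sales FROM authors p JOIN novels c ON c.author_id = p.id

Result:
id | name   | sales
---+--------+------
1  | Atwood | 73318
2  | Asimov | 38543
3  | Asimov | 66361
4  | Atwood | 18650
5  | Asimov | 79972
6  | Asimov | 17495
7  | Asimov | 45765
8  | Atwood | 71395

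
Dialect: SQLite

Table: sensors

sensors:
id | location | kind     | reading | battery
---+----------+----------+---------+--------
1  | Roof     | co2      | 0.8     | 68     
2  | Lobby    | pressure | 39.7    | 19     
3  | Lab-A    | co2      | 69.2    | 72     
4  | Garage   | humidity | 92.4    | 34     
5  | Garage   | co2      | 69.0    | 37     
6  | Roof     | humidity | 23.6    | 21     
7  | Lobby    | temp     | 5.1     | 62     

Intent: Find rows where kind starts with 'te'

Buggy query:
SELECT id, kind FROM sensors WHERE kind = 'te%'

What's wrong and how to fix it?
Bug: '=' compares the literal string including the % character; pattern matching needs LIKE

Fix: Replace '=' with LIKE so 'te%' is treated as a pattern

Corrected query:
SELECT id, kind FROM sensors WHERE kind LIKE 'te%'

Result:
id | kind
---+-----
7  | temp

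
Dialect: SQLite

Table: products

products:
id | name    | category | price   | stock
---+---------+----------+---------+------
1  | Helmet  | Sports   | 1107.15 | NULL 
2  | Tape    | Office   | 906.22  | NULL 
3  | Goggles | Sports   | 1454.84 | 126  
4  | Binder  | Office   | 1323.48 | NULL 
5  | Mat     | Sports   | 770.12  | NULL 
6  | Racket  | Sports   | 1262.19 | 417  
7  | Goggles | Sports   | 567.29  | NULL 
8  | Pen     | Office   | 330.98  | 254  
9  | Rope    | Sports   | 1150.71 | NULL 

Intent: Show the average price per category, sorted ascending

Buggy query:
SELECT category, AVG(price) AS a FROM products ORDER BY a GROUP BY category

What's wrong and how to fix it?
Bug: GROUP BY must precede ORDER BY

Fix: Move ORDER BY to the end, after GROUP BY

Corrected query:
SELECT category, AVG(price) AS a FROM products GROUP BY category ORDER BY a

Result:
category | a      
---------+--------
Office   | 853.56 
Sports   | 1052.05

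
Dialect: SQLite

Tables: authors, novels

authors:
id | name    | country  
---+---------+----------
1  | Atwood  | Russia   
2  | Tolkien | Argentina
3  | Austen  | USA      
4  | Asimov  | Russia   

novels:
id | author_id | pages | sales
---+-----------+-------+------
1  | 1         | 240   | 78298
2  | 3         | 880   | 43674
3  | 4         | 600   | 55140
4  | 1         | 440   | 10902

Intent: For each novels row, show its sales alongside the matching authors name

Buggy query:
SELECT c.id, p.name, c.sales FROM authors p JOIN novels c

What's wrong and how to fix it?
Bug: JOIN with no ON clause produces a cartesian product; every novels row pairs with every authors row

Fix: Add ON c.author_id = p.id to the JOIN

Corrected query:
SELECT c.id, p.name, c.sales FROM authors p JOIN novels c ON c.author_id = p.id

Result:
id | name   | sales
---+--------+------
1  | Atwood | 78298
2  | Austen | 43674
3  | Asimov | 55140
4  | Atwood | 10902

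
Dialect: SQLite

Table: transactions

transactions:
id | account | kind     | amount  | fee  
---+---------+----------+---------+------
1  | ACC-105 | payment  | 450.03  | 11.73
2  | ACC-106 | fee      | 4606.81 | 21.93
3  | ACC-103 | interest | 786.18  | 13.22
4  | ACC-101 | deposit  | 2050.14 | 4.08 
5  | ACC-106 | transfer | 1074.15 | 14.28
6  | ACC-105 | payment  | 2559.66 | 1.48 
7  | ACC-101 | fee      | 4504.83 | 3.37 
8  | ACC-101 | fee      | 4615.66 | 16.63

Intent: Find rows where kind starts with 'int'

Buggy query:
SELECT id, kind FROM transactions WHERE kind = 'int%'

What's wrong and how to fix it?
Bug: '=' compares the literal string including the % character; pattern matching needs LIKE

Fix: Use LIKE for wildcard pattern matching

Corrected query:
SELECT id, kind FROM transactions WHERE kind LIKE 'int%'

Result:
id | kind    
---+---------
3  | interest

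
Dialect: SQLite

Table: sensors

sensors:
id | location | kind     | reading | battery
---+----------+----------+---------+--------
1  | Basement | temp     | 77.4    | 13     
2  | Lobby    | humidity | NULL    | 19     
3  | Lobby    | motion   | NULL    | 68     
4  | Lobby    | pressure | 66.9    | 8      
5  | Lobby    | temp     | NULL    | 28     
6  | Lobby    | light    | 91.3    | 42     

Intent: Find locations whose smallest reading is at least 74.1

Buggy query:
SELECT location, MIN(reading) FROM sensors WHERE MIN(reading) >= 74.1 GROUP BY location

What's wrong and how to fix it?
Bug: Aggregates like MIN are computed per group after WHERE runs

Fix: Replace WHERE with HAVING after the GROUP BY

Corrected query:
SELECT location, MIN(reading) FROM sensors GROUP BY location HAVING MIN(reading) >= 74.1

Result:
location | MIN(reading)
---------+-------------
Basement | 77.4        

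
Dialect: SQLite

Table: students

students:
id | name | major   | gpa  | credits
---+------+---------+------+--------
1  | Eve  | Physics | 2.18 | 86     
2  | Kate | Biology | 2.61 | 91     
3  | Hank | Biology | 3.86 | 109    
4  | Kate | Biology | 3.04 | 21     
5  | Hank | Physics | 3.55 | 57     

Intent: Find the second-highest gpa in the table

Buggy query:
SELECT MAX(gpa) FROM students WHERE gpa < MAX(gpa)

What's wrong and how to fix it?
Bug: The inner MAX is an aggregate inside WHERE, which is not allowed

Fix: Compute the overall MAX in a subquery, then take MAX of rows below it

Corrected query:
SELECT MAX(gpa) FROM students WHERE gpa < (SELECT MAX(gpa) FROM students)

Result:
MAX(gpa)
--------
3.55    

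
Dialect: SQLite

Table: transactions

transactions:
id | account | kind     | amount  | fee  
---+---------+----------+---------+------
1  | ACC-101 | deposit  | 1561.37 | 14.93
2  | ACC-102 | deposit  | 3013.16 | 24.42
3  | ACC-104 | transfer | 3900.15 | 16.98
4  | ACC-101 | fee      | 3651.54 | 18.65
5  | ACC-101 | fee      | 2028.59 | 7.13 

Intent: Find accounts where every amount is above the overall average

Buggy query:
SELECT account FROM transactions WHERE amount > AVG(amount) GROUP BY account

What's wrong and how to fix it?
Bug: AVG() is an aggregate; it can't sit directly in WHERE

Fix: Use a subquery for AVG and a HAVING MIN(...) filter so the condition holds for every row in the group

Corrected query:
SELECT account FROM transactions GROUP BY account HAVING MIN(amount) > (SELECT AVG(amount) FROM transactions)

Result:
account
-------
ACC-102
ACC-104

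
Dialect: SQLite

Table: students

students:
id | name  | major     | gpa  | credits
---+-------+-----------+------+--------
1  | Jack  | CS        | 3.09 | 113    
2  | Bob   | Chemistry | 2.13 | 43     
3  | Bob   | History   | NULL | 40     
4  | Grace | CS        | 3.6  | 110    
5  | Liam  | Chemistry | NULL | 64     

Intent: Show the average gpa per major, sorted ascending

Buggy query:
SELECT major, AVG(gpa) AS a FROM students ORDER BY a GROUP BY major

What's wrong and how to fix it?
Bug: GROUP BY must precede ORDER BY

Fix: Reorder: SELECT … FROM … GROUP BY … ORDER BY …

Corrected query:
SELECT major, AVG(gpa) AS a FROM students GROUP BY major ORDER BY a

Result:
major     | a    
----------+------
History   | NULL 
Chemistry | 2.13 
CS        | 3.345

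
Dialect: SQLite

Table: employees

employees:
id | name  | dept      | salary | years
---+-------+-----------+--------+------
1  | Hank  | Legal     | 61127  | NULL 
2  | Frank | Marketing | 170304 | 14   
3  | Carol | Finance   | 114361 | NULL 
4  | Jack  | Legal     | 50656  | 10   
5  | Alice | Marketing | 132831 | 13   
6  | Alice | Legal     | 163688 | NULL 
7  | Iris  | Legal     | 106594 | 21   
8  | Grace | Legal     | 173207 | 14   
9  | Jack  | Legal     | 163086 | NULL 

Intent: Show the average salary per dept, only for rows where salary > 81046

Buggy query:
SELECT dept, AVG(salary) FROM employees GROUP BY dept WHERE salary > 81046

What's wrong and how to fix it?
Bug: WHERE cannot follow GROUP BY

Fix: Move the WHERE clause before GROUP BY

Corrected query:
SELECT dept, AVG(salary) FROM employees WHERE salary > 81046 GROUP BY dept

Result:
dept      | AVG(salary)
----------+------------
Finance   | 114361     
Legal     | 151643.75  
Marketing | 151567.5   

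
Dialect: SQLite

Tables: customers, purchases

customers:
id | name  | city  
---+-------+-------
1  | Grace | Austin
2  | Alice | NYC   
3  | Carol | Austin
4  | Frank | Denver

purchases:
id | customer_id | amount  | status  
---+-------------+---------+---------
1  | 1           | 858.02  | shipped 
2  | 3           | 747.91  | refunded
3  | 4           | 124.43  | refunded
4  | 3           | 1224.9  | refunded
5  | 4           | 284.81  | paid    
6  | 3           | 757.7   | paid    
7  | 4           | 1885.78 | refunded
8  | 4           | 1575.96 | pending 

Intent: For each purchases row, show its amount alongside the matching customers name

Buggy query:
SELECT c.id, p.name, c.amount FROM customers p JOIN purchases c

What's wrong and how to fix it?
Bug: JOIN with no ON clause produces a cartesian product; every purchases row pairs with every customers row

Fix: Add ON c.customer_id = p.id to the JOIN

Corrected query:
SELECT c.id, p.name, c.amount FROM customers p JOIN purchases c ON c.customer_id = p.id

Result:
id | name  | amount 
---+-------+--------
1  | Grace | 858.02 
2  | Carol | 747.91 
3  | Frank | 124.43 
4  | Carol | 1224.9 
5  | Frank | 284.81 
6  | Carol | 757.7  
7  | Frank | 1885.78
8  | Frank | 1575.96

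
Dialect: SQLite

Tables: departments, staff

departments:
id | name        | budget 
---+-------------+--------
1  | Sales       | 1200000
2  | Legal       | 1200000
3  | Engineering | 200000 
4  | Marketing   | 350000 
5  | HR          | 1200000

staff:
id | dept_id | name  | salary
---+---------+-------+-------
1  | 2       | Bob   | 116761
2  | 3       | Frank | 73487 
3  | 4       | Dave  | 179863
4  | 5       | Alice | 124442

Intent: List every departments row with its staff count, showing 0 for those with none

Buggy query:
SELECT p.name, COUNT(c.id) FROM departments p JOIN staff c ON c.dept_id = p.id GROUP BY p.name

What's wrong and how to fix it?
Bug: An inner join excludes parents with zero children

Fix: Use LEFT JOIN so parents without children still appear (COUNT(c.id) gives 0)

Corrected query:
SELECT p.name, COUNT(c.id) FROM departments p LEFT JOIN staff c ON c.dept_id = p.id GROUP BY p.name

Result:
name        | COUNT(c.id)
------------+------------
Engineering | 1          
HR          | 1          
Legal       | 1          
Marketing   | 1          
Sales       | 0          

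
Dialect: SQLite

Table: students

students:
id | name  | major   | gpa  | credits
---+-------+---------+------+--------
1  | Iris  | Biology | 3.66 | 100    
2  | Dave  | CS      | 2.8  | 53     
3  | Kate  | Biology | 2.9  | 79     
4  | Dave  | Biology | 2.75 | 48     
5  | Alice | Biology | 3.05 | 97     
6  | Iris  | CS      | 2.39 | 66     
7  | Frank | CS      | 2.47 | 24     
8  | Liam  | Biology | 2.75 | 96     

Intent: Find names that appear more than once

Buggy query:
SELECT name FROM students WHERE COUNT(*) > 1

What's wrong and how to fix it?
Bug: WHERE can't reference COUNT(*); aggregates are computed after WHERE

Fix: Group first, then use HAVING for the count condition

Corrected query:
SELECT name FROM students GROUP BY name HAVING COUNT(*) > 1

Result:
name
----
Dave
Iris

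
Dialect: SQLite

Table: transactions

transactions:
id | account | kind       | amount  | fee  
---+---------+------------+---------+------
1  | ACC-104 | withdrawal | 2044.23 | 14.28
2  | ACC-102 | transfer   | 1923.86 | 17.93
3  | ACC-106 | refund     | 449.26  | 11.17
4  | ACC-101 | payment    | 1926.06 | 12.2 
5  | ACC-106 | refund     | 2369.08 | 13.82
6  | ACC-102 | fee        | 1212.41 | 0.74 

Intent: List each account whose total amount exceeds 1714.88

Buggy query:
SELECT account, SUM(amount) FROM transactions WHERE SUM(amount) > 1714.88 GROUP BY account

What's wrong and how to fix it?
Bug: SUM(amount) is an aggregate, but WHERE filters rows before aggregation

Fix: Use HAVING (which filters groups after aggregation) instead of WHERE

Corrected query:
SELECT account, SUM(amount) FROM transactions GROUP BY account HAVING SUM(amount) > 1714.88

Result:
account | SUM(amount)
--------+------------
ACC-101 | 1926.06    
ACC-102 | 3136.27    
ACC-104 | 2044.23    
ACC-106 | 2818.34    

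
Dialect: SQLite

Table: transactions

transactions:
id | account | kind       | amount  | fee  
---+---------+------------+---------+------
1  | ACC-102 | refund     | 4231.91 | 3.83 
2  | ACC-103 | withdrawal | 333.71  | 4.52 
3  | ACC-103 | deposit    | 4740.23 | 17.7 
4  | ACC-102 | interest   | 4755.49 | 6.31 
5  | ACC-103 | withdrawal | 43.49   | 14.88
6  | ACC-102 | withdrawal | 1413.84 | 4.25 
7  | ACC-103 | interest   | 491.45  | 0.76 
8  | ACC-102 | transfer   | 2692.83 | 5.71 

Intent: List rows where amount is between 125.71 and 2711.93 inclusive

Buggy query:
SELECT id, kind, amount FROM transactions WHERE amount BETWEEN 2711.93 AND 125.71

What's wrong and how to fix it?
Bug: BETWEEN expects the lower bound first; with 2711.93 AND 125.71 the range is empty

Fix: Swap the bounds so the smaller value comes first

Corrected query:
SELECT id, kind, amount FROM transactions WHERE amount BETWEEN 125.71 AND 2711.93

Result:
id | kind       | amount 
---+------------+--------
2  | withdrawal | 333.71 
6  | withdrawal | 1413.84
7  | interest   | 491.45 
8  | transfer   | 2692.83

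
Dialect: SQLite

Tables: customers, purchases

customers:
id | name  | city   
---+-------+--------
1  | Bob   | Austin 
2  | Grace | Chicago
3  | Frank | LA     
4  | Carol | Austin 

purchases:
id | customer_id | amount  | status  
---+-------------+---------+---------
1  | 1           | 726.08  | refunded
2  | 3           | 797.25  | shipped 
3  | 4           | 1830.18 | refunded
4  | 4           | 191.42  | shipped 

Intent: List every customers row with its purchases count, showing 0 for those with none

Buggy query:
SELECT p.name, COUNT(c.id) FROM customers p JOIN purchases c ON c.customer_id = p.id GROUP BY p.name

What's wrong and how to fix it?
Bug: INNER JOIN drops customers rows that have no matching purchases rows

Fix: Switch to LEFT JOIN to retain unmatched parent rows

Corrected query:
SELECT p.name, COUNT(c.id) FROM customers p LEFT JOIN purchases c ON c.customer_id = p.id GROUP BY p.name

Result:
name  | COUNT(c.id)
------+------------
Bob   | 1          
Carol | 2          
Frank | 1          
Grace | 0          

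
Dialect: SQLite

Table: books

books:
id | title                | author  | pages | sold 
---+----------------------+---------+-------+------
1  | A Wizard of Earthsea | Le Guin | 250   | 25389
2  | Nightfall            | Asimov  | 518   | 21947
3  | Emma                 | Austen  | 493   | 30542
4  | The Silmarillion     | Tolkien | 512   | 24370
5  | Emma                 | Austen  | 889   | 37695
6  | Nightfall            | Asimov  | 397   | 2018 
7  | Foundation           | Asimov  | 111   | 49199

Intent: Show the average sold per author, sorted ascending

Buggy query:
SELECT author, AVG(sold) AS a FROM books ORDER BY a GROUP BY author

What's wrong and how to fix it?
Bug: GROUP BY must precede ORDER BY

Fix: Move ORDER BY to the end, after GROUP BY

Corrected query:
SELECT author, AVG(sold) AS a FROM books GROUP BY author ORDER BY a

Result:
author  | a      
--------+--------
Tolkien | 24370  
Asimov  | 24388  
Le Guin | 25389  
Austen  | 34118.5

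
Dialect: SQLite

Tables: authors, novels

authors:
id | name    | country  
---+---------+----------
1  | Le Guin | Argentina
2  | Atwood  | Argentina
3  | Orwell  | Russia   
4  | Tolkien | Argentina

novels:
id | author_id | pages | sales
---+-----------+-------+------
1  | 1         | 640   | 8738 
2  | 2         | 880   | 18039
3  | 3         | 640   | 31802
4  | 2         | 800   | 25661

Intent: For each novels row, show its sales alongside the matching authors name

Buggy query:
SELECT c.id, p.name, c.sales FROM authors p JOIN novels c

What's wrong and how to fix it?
Bug: JOIN with no ON clause produces a cartesian product; every novels row pairs with every authors row

Fix: Specify the join condition linking the foreign key to the parent id

Corrected query:
SELECT c.id, p.name, c.sales FROM authors p JOIN novels c ON c.author_id = p.id

Result:
id | name    | sales
---+---------+------
1  | Le Guin | 8738 
2  | Atwood  | 18039
3  | Orwell  | 31802
4  | Atwood  | 25661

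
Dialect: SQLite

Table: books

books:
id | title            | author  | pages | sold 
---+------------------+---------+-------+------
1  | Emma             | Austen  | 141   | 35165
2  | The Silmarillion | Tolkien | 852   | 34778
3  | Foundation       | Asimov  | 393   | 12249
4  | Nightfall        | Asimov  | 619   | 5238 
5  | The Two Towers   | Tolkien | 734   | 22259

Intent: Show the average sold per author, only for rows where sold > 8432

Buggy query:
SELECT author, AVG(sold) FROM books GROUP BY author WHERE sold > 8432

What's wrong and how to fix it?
Bug: Row-level WHERE must come before GROUP BY in the clause order

Fix: Place WHERE between FROM and GROUP BY

Corrected query:
SELECT author, AVG(sold) FROM books WHERE sold > 8432 GROUP BY author

Result:
author  | AVG(sold)
--------+----------
Asimov  | 12249    
Austen  | 35165    
Tolkien | 28518.5  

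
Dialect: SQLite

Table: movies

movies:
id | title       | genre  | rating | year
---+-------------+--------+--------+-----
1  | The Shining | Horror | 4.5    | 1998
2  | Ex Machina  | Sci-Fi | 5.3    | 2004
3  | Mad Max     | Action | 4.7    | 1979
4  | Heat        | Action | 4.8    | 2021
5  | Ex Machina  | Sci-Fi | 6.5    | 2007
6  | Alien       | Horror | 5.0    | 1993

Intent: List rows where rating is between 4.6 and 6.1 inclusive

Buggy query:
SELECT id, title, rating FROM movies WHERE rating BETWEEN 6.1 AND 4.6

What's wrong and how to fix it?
Bug: The bounds are reversed; BETWEEN a AND b requires a <= b to match anything

Fix: Write BETWEEN 4.6 AND 6.1

Corrected query:
SELECT id, title, rating FROM movies WHERE rating BETWEEN 4.6 AND 6.1

Result:
id | title      | rating
---+------------+-------
2  | Ex Machina | 5.3   
3  | Mad Max    | 4.7   
4  | Heat       | 4.8   
6  | Alien      | 5     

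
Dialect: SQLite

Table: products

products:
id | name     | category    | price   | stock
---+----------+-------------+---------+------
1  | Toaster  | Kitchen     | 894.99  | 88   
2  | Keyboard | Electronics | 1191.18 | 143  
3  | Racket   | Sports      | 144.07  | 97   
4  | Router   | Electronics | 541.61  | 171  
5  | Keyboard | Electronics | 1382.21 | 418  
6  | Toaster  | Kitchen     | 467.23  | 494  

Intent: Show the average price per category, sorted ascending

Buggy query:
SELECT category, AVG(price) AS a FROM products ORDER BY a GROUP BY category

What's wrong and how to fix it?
Bug: GROUP BY must precede ORDER BY

Fix: Reorder: SELECT … FROM … GROUP BY … ORDER BY …

Corrected query:
SELECT category, AVG(price) AS a FROM products GROUP BY category ORDER BY a

Result:
category    | a          
------------+------------
Sports      | 144.07     
Kitchen     | 681.11     
Electronics | 1038.333333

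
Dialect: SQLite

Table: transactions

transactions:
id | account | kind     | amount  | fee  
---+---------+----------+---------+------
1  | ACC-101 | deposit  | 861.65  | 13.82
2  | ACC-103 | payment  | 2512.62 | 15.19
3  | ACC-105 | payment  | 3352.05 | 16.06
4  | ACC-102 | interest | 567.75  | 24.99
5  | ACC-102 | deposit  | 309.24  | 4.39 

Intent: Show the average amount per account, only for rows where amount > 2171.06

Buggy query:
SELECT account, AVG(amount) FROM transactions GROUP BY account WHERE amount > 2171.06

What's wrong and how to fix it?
Bug: Row-level WHERE must come before GROUP BY in the clause order

Fix: Place WHERE between FROM and GROUP BY

Corrected query:
SELECT account, AVG(amount) FROM transactions WHERE amount > 2171.06 GROUP BY account

Result:
account | AVG(amount)
--------+------------
ACC-103 | 2512.62    
ACC-105 | 3352.05    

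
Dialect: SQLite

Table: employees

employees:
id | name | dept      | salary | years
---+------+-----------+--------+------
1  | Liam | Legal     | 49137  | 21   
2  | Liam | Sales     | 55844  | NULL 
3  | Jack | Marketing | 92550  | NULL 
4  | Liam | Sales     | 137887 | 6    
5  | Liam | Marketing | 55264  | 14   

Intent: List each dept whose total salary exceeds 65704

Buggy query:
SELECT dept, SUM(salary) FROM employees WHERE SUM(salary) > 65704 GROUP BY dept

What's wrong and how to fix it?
Bug: SUM(salary) is an aggregate, but WHERE filters rows before aggregation

Fix: Move the aggregate condition to a HAVING clause

Corrected query:
SELECT dept, SUM(salary) FROM employees GROUP BY dept HAVING SUM(salary) > 65704

Result:
dept      | SUM(salary)
----------+------------
Marketing | 147814     
Sales     | 193731     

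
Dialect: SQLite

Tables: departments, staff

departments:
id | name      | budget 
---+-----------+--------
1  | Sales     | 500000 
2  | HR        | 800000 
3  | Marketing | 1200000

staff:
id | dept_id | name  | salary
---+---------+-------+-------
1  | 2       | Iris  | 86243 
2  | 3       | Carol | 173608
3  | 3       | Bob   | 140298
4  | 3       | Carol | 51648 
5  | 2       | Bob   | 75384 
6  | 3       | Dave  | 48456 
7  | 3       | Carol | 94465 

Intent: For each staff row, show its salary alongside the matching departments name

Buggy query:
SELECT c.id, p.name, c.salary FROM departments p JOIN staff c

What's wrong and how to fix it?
Bug: JOIN with no ON clause produces a cartesian product; every staff row pairs with every departments row

Fix: Add ON c.dept_id = p.id to the JOIN

Corrected query:
SELECT c.id, p.name, c.salary FROM departments p JOIN staff c ON c.dept_id = p.id

Result:
id | name      | salary
---+-----------+-------
1  | HR        | 86243 
2  | Marketing | 173608
3  | Marketing | 140298
4  | Marketing | 51648 
5  | HR        | 75384 
6  | Marketing | 48456 
7  | Marketing | 94465 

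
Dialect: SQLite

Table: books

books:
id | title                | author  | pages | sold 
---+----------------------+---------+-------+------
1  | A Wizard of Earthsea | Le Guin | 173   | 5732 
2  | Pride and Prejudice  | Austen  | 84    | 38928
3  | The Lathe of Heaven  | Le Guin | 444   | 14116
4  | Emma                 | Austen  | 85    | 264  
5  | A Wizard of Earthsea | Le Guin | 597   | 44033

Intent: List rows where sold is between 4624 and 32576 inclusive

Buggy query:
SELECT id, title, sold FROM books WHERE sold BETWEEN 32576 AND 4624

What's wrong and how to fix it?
Bug: BETWEEN expects the lower bound first; with 32576 AND 4624 the range is empty

Fix: Swap the bounds so the smaller value comes first

Corrected query:
SELECT id, title, sold FROM books WHERE sold BETWEEN 4624 AND 32576

Result:
id | title                | sold 
---+----------------------+------
1  | A Wizard of Earthsea | 5732 
3  | The Lathe of Heaven  | 14116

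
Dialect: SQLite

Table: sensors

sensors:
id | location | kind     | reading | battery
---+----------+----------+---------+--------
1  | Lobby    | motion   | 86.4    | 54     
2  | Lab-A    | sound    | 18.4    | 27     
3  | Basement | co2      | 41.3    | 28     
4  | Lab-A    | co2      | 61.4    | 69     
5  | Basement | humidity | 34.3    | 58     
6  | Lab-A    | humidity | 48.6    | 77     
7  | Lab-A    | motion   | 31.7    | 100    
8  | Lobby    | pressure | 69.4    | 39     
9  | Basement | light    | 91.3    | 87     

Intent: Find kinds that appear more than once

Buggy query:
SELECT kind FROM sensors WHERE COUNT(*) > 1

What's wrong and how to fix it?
Bug: COUNT(*) is an aggregate and cannot be used in WHERE

Fix: Group first, then use HAVING for the count condition

Corrected query:
SELECT kind FROM sensors GROUP BY kind HAVING COUNT(*) > 1

Result:
kind    
--------
co2     
humidity
motion  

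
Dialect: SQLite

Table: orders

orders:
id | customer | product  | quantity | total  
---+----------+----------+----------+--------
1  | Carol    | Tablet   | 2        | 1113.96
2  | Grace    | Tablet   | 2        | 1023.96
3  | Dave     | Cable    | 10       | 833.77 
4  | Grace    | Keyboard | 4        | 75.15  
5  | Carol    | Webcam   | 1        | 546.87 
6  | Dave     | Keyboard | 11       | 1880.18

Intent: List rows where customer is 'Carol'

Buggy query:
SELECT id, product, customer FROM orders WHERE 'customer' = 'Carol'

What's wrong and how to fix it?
Bug: Single quotes denote string literals in SQL; the column name is being compared as a constant string

Fix: Reference the column as customer without single quotes

Corrected query:
SELECT id, product, customer FROM orders WHERE customer = 'Carol'

Result:
id | product | customer
---+---------+---------
1  | Tablet  | Carol   
5  | Webcam  | Carol   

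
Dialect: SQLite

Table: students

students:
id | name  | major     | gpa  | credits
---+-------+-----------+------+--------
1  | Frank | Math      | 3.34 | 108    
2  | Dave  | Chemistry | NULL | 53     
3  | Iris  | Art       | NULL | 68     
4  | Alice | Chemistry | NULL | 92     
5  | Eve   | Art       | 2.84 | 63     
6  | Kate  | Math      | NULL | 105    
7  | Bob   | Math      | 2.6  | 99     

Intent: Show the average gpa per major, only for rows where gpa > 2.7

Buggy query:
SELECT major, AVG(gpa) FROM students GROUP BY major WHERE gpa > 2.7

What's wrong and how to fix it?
Bug: WHERE cannot follow GROUP BY

Fix: Move the WHERE clause before GROUP BY

Corrected query:
SELECT major, AVG(gpa) FROM students WHERE gpa > 2.7 GROUP BY major

Result:
major | AVG(gpa)
------+---------
Art   | 2.84    
Math  | 3.34    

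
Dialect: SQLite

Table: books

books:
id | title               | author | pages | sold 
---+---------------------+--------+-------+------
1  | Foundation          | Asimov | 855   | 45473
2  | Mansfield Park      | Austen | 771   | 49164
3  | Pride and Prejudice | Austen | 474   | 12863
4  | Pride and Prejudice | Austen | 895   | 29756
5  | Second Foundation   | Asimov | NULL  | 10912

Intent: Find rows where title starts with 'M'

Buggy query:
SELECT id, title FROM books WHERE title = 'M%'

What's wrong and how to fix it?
Bug: '=' compares the literal string including the % character; pattern matching needs LIKE

Fix: Use LIKE for wildcard pattern matching

Corrected query:
SELECT id, title FROM books WHERE title LIKE 'M%'

Result:
id | title         
---+---------------
2  | Mansfield Park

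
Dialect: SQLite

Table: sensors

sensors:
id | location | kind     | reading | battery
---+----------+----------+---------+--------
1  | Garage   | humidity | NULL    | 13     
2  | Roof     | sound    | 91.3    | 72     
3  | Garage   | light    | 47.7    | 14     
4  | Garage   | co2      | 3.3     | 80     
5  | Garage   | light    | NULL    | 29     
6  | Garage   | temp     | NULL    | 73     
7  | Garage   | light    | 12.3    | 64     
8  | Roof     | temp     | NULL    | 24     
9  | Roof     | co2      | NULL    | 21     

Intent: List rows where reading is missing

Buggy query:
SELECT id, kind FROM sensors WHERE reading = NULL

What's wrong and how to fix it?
Bug: '= NULL' is always unknown in SQL three-valued logic, so no rows match

Fix: Replace '= NULL' with 'IS NULL'

Corrected query:
SELECT id, kind FROM sensors WHERE reading IS NULL

Result:
id | kind    
---+---------
1  | humidity
5  | light   
6  | temp    
8  | temp    
9  | co2     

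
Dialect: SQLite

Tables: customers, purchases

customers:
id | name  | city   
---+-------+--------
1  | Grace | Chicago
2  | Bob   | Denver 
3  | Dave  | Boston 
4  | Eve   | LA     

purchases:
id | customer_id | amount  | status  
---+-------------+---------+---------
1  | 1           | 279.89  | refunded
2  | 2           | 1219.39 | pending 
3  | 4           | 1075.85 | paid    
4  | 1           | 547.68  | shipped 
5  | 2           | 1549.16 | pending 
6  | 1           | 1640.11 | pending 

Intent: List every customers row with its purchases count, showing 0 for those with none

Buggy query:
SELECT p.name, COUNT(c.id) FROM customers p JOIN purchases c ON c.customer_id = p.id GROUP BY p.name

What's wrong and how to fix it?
Bug: An inner join excludes parents with zero children

Fix: Use LEFT JOIN so parents without children still appear (COUNT(c.id) gives 0)

Corrected query:
SELECT p.name, COUNT(c.id) FROM customers p LEFT JOIN purchases c ON c.customer_id = p.id GROUP BY p.name

Result:
name  | COUNT(c.id)
------+------------
Bob   | 2          
Dave  | 0          
Eve   | 1          
Grace | 3          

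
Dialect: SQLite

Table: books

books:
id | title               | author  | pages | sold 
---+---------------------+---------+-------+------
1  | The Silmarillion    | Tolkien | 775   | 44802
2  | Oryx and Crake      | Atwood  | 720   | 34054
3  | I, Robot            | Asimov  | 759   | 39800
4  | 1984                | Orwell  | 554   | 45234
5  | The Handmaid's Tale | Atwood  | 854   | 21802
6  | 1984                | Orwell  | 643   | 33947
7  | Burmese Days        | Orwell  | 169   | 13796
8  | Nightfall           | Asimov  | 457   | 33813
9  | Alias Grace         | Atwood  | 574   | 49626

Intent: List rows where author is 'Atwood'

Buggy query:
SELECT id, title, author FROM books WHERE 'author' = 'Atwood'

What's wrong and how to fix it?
Bug: Single quotes denote string literals in SQL; the column name is being compared as a constant string

Fix: Remove the quotes around the column name (or use double quotes for an identifier)

Corrected query:
SELECT id, title, author FROM books WHERE author = 'Atwood'

Result:
id | title               | author
---+---------------------+-------
2  | Oryx and Crake      | Atwood
5  | The Handmaid's Tale | Atwood
9  | Alias Grace         | Atwood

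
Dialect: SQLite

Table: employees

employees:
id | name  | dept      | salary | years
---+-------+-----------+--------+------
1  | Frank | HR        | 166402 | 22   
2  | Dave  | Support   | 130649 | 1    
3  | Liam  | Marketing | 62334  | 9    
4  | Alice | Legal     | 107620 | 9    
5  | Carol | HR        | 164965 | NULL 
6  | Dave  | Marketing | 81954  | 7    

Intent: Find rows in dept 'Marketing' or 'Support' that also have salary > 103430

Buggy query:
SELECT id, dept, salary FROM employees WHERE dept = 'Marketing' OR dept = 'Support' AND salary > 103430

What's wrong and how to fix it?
Bug: AND binds tighter than OR, so this parses as dept = 'Marketing' OR (dept = 'Support' AND salary > 103430)

Fix: Add parentheses around the OR so the AND applies to both alternatives

Corrected query:
SELECT id, dept, salary FROM employees WHERE (dept = 'Marketing' OR dept = 'Support') AND salary > 103430

Result:
id | dept    | salary
---+---------+-------
2  | Support | 130649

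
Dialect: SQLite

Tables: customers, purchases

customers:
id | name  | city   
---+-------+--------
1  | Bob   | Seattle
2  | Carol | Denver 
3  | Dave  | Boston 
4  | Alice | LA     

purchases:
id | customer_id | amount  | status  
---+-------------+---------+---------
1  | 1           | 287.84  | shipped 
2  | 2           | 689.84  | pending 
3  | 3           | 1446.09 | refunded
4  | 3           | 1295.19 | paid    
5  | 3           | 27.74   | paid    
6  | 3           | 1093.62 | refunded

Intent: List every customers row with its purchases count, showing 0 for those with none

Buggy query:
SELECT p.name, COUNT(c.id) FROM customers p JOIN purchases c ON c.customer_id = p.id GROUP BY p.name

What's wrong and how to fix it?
Bug: INNER JOIN drops customers rows that have no matching purchases rows

Fix: Use LEFT JOIN so parents without children still appear (COUNT(c.id) gives 0)

Corrected query:
SELECT p.name, COUNT(c.id) FROM customers p LEFT JOIN purchases c ON c.customer_id = p.id GROUP BY p.name

Result:
name  | COUNT(c.id)
------+------------
Alice | 0          
Bob   | 1          
Carol | 1          
Dave  | 4          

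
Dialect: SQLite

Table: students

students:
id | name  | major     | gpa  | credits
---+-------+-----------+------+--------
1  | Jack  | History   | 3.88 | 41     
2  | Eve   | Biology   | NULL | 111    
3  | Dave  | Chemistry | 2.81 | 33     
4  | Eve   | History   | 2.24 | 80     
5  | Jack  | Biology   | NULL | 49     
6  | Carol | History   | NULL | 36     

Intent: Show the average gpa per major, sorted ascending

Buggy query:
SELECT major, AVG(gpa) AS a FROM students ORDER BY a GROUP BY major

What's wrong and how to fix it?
Bug: ORDER BY appears before GROUP BY; SQL clause order requires GROUP BY first

Fix: Reorder: SELECT … FROM … GROUP BY … ORDER BY …

Corrected query:
SELECT major, AVG(gpa) AS a FROM students GROUP BY major ORDER BY a

Result:
major     | a   
----------+-----
Biology   | NULL
Chemistry | 2.81
History   | 3.06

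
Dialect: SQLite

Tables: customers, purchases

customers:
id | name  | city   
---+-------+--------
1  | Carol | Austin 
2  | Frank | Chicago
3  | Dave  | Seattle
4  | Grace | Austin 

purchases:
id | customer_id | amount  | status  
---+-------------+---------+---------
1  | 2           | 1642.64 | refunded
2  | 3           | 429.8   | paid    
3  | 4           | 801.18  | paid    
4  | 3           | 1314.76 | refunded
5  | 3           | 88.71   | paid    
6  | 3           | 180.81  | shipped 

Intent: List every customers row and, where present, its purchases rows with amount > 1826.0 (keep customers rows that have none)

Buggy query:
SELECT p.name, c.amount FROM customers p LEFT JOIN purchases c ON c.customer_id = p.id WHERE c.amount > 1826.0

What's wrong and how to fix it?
Bug: A WHERE condition on the right-hand table after LEFT JOIN drops unmatched parents

Fix: Put 'c.amount > 1826.0' in the JOIN's ON clause instead of WHERE

Corrected query:
SELECT p.name, c.amount FROM customers p LEFT JOIN purchases c ON c.customer_id = p.id AND c.amount > 1826.0

Result:
name  | amount
------+-------
Carol | NULL  
Frank | NULL  
Dave  | NULL  
Grace | NULL  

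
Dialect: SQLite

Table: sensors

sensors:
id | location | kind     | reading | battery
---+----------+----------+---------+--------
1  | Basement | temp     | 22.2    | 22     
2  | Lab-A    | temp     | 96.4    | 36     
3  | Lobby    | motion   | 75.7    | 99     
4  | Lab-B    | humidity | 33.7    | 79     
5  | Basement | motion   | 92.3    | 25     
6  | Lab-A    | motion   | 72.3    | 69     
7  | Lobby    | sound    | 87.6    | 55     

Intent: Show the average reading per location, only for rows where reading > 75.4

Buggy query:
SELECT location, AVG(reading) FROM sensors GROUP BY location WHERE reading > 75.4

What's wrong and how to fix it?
Bug: Row-level WHERE must come before GROUP BY in the clause order

Fix: Place WHERE between FROM and GROUP BY

Corrected query:
SELECT location, AVG(reading) FROM sensors WHERE reading > 75.4 GROUP BY location

Result:
location | AVG(reading)
---------+-------------
Basement | 92.3        
Lab-A    | 96.4        
Lobby    | 81.65       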